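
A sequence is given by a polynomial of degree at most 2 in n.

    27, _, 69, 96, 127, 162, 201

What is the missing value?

46

Using the last 5 terms:
D1: 27  31  35  39
D2: 4  4  4
Constant second difference = 4.
Extend backward: 27 − 4 = 23;  69 − 23 = 46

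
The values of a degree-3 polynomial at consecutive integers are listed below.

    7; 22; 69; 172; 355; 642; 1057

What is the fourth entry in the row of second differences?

104

First differences: 15, 47, 103, 183, 287, 415
Second differences: 32, 56, 80, 104, 128
Third differences: 24, 24, 24, 24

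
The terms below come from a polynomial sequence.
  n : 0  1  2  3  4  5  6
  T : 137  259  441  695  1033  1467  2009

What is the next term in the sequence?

Δ: 122, 182, 254, 338, 434, 542
Δ²: 60, 72, 84, 96, 108
Δ³: 12, 12, 12, 12
Constant third difference = 12, so extend:
108 + 12 = 120;  542 + 120 = 662;  2009 + 662 = 2671

2671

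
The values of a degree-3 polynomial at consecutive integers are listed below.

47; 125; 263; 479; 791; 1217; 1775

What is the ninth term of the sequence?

3359

Δ: 78, 138, 216, 312, 426, 558
Δ²: 60, 78, 96, 114, 132
Δ³: 18, 18, 18, 18
Third differences constant at 18.
132 + 18 = 150;  558 + 150 = 708;  1775 + 708 = 2483
150 + 18 = 168;  708 + 168 = 876;  2483 + 876 = 3359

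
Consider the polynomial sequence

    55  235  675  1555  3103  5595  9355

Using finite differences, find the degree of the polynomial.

180, 440, 880, 1548, 2492, 3760
260, 440, 668, 944, 1268
180, 228, 276, 324
48, 48, 48
The fourth differences are constant, so the polynomial has degree 4.

4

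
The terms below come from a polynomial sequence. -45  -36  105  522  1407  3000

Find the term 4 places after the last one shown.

Δ: 9 , 141 , 417 , 885 , 1593
Δ²: 132 , 276 , 468 , 708
Δ³: 144 , 192 , 240
Δ⁴: 48 , 48
The fourth differences are constant (48).
240 + 48 = 288;  708 + 288 = 996;  1593 + 996 = 2589;  3000 + 2589 = 5589
288 + 48 = 336;  996 + 336 = 1332;  2589 + 1332 = 3921;  5589 + 3921 = 9510
336 + 48 = 384;  1332 + 384 = 1716;  3921 + 1716 = 5637;  9510 + 5637 = 15147
384 + 48 = 432;  1716 + 432 = 2148;  5637 + 2148 = 7785;  15147 + 7785 = 22932

22932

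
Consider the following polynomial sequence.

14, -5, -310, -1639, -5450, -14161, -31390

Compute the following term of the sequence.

-62195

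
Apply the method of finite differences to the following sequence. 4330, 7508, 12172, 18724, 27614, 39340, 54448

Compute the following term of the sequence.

73532

First differences: 3178 , 4664 , 6552 , 8890 , 11726 , 15108
Second differences: 1486 , 1888 , 2338 , 2836 , 3382
Third differences: 402 , 450 , 498 , 546
Fourth differences: 48 , 48 , 48
Constant fourth difference = 48, so extend:
546 + 48 = 594;  3382 + 594 = 3976;  15108 + 3976 = 19084;  54448 + 19084 = 73532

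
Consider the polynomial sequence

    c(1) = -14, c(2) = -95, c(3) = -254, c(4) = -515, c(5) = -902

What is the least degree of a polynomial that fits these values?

3

-81, -159, -261, -387
-78, -102, -126
-24, -24
The third differences are constant, so the polynomial has degree 3.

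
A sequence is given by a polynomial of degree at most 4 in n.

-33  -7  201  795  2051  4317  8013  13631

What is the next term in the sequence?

First differences: 26 , 208 , 594 , 1256 , 2266 , 3696 , 5618
Second differences: 182 , 386 , 662 , 1010 , 1430 , 1922
Third differences: 204 , 276 , 348 , 420 , 492
Fourth differences: 72 , 72 , 72 , 72
Constant fourth difference = 72, so extend:
492 + 72 = 564;  1922 + 564 = 2486;  5618 + 2486 = 8104;  13631 + 8104 = 21735

21735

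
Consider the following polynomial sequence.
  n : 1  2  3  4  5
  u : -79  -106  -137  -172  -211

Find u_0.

Δ: -27  -31  -35  -39
Δ²: -4  -4  -4
The second differences are constant at -4.
Work back: -27 + 4 = -23;  -79 + 23 = -56

-56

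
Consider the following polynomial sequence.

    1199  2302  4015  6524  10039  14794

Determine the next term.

21047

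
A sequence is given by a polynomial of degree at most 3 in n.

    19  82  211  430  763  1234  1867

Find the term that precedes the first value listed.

First differences: 63  129  219  333  471  633
Second differences: 66  90  114  138  162
Third differences: 24  24  24  24
The third differences are constant at 24.
Work back: 66 − 24 = 42;  63 − 42 = 21;  19 − 21 = -2

-2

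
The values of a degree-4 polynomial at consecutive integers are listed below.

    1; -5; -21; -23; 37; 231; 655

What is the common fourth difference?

D1: -6, -16, -2, 60, 194, 424
D2: -10, 14, 62, 134, 230
D3: 24, 48, 72, 96
D4: 24, 24, 24

24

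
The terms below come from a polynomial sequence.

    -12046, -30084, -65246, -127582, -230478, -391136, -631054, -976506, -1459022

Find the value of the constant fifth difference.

Δ: -18038, -35162, -62336, -102896, -160658, -239918, -345452, -482516
Δ²: -17124, -27174, -40560, -57762, -79260, -105534, -137064
Δ³: -10050, -13386, -17202, -21498, -26274, -31530
Δ⁴: -3336, -3816, -4296, -4776, -5256
Δ⁵: -480, -480, -480, -480

-480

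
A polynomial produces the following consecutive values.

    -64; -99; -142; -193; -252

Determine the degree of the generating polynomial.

D1: -35, -43, -51, -59
D2: -8, -8, -8
The second differences are constant, so the polynomial has degree 2.

2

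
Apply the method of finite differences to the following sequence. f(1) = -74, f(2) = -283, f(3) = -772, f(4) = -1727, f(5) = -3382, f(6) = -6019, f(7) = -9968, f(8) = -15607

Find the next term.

-209  -489  -955  -1655  -2637  -3949  -5639
-280  -466  -700  -982  -1312  -1690
-186  -234  -282  -330  -378
-48  -48  -48  -48
Fourth differences constant at -48.
-378 − 48 = -426;  -1690 − 426 = -2116;  -5639 − 2116 = -7755;  -15607 − 7755 = -23362

-23362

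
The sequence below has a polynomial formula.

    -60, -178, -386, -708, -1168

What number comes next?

-1790

D1: -118  -208  -322  -460
D2: -90  -114  -138
D3: -24  -24
Constant third difference = -24, so extend:
-138 − 24 = -162;  -460 − 162 = -622;  -1168 − 622 = -1790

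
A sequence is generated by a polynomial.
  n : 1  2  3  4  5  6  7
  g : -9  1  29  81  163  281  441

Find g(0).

-7

First differences: 10  28  52  82  118  160
Second differences: 18  24  30  36  42
Third differences: 6  6  6  6
The third differences are constant at 6.
Work back: 18 − 6 = 12;  10 − 12 = -2;  -9 + 2 = -7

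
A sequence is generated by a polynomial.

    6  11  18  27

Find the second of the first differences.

First differences: 5, 7, 9
Second differences: 2, 2

7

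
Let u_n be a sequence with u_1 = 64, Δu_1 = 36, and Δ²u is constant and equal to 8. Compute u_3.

Build the table forward from the leading diagonal:
Δ²: 8  8  8
Δ: 36  44  52
u: 64  100  144

144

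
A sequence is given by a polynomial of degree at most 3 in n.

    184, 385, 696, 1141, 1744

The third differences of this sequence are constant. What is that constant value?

24

Δ: 201, 311, 445, 603
Δ²: 110, 134, 158
Δ³: 24, 24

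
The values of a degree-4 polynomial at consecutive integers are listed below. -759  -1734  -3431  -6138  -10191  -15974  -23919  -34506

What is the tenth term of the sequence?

Δ: -975, -1697, -2707, -4053, -5783, -7945, -10587
Δ²: -722, -1010, -1346, -1730, -2162, -2642
Δ³: -288, -336, -384, -432, -480
Δ⁴: -48, -48, -48, -48
Fourth differences constant at -48.
-480 − 48 = -528;  -2642 − 528 = -3170;  -10587 − 3170 = -13757;  -34506 − 13757 = -48263
-528 − 48 = -576;  -3170 − 576 = -3746;  -13757 − 3746 = -17503;  -48263 − 17503 = -65766

-65766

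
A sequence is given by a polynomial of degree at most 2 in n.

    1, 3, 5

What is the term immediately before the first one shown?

D1: 2, 2
The first differences are constant at 2.
Work back: 1 − 2 = -1

-1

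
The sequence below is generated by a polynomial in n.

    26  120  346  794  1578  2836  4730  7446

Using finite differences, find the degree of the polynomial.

4

D1: 94, 226, 448, 784, 1258, 1894, 2716
D2: 132, 222, 336, 474, 636, 822
D3: 90, 114, 138, 162, 186
D4: 24, 24, 24, 24
The fourth differences are constant, so the polynomial has degree 4.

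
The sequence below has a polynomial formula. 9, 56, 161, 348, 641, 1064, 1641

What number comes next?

D1: 47  105  187  293  423  577
D2: 58  82  106  130  154
D3: 24  24  24  24
Third differences constant at 24.
154 + 24 = 178;  577 + 178 = 755;  1641 + 755 = 2396

2396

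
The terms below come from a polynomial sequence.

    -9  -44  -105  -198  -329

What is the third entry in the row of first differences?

-93

First differences: -35, -61, -93, -131
Second differences: -26, -32, -38
Third differences: -6, -6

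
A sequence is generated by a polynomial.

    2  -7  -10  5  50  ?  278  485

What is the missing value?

137

Using the first 5 terms:
Δ: -9  -3  15  45
Δ²: 6  18  30
Δ³: 12  12
Constant third difference = 12.
Extend forward: 30 + 12 = 42;  45 + 42 = 87;  50 + 87 = 137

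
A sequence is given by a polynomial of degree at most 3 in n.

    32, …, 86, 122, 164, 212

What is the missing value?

56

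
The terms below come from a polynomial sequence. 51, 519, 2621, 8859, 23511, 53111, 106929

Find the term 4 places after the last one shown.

872421

Δ: 468  2102  6238  14652  29600  53818
Δ²: 1634  4136  8414  14948  24218
Δ³: 2502  4278  6534  9270
Δ⁴: 1776  2256  2736
Δ⁵: 480  480
Constant fifth difference = 480, so extend:
2736 + 480 = 3216;  9270 + 3216 = 12486;  24218 + 12486 = 36704;  53818 + 36704 = 90522;  106929 + 90522 = 197451
3216 + 480 = 3696;  12486 + 3696 = 16182;  36704 + 16182 = 52886;  90522 + 52886 = 143408;  197451 + 143408 = 340859
3696 + 480 = 4176;  16182 + 4176 = 20358;  52886 + 20358 = 73244;  143408 + 73244 = 216652;  340859 + 216652 = 557511
4176 + 480 = 4656;  20358 + 4656 = 25014;  73244 + 25014 = 98258;  216652 + 98258 = 314910;  557511 + 314910 = 872421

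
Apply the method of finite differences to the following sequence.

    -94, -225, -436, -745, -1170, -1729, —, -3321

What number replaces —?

Using the first 6 terms:
-131, -211, -309, -425, -559
-80, -98, -116, -134
-18, -18, -18
Constant third difference = -18.
Extend forward: -134 − 18 = -152;  -559 − 152 = -711;  -1729 − 711 = -2440

-2440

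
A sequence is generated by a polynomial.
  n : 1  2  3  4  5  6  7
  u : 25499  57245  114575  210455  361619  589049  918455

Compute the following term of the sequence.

D1: 31746, 57330, 95880, 151164, 227430, 329406
D2: 25584, 38550, 55284, 76266, 101976
D3: 12966, 16734, 20982, 25710
D4: 3768, 4248, 4728
D5: 480, 480
Fifth differences constant at 480.
4728 + 480 = 5208;  25710 + 5208 = 30918;  101976 + 30918 = 132894;  329406 + 132894 = 462300;  918455 + 462300 = 1380755

1380755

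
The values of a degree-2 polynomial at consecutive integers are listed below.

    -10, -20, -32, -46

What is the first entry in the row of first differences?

-10

Δ: -10, -12, -14
Δ²: -2, -2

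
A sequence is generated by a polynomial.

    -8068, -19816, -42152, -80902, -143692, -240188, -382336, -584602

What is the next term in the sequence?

-864212

Δ: -11748  -22336  -38750  -62790  -96496  -142148  -202266
Δ²: -10588  -16414  -24040  -33706  -45652  -60118
Δ³: -5826  -7626  -9666  -11946  -14466
Δ⁴: -1800  -2040  -2280  -2520
Δ⁵: -240  -240  -240
Fifth differences constant at -240.
-2520 − 240 = -2760;  -14466 − 2760 = -17226;  -60118 − 17226 = -77344;  -202266 − 77344 = -279610;  -584602 − 279610 = -864212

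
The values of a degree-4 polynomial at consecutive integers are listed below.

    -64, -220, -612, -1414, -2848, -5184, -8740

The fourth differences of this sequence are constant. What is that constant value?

-48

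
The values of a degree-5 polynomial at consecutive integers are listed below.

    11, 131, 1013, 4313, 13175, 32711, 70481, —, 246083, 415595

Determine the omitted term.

136973

Using the first 7 terms:
D1: 120  882  3300  8862  19536  37770
D2: 762  2418  5562  10674  18234
D3: 1656  3144  5112  7560
D4: 1488  1968  2448
D5: 480  480
Constant fifth difference = 480.
Extend forward: 2448 + 480 = 2928;  7560 + 2928 = 10488;  18234 + 10488 = 28722;  37770 + 28722 = 66492;  70481 + 66492 = 136973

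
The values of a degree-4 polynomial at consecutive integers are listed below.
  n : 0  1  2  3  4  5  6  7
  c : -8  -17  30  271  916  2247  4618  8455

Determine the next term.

Δ: -9  47  241  645  1331  2371  3837
Δ²: 56  194  404  686  1040  1466
Δ³: 138  210  282  354  426
Δ⁴: 72  72  72  72
Fourth differences constant at 72.
426 + 72 = 498;  1466 + 498 = 1964;  3837 + 1964 = 5801;  8455 + 5801 = 14256

14256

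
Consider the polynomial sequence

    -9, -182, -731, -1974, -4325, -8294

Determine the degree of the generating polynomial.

4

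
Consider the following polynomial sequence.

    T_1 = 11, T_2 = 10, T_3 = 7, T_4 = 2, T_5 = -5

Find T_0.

Δ: -1, -3, -5, -7
Δ²: -2, -2, -2
The second differences are constant at -2.
Work back: -1 + 2 = 1;  11 − 1 = 10

10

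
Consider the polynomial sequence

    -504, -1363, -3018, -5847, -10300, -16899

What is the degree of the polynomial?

4

D1: -859, -1655, -2829, -4453, -6599
D2: -796, -1174, -1624, -2146
D3: -378, -450, -522
D4: -72, -72
The fourth differences are constant, so the polynomial has degree 4.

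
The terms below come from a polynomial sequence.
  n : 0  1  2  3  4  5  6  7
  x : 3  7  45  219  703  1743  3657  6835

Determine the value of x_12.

60375

Δ: 4, 38, 174, 484, 1040, 1914, 3178
Δ²: 34, 136, 310, 556, 874, 1264
Δ³: 102, 174, 246, 318, 390
Δ⁴: 72, 72, 72, 72
The fourth differences are constant (72).
390 + 72 = 462;  1264 + 462 = 1726;  3178 + 1726 = 4904;  6835 + 4904 = 11739
462 + 72 = 534;  1726 + 534 = 2260;  4904 + 2260 = 7164;  11739 + 7164 = 18903
534 + 72 = 606;  2260 + 606 = 2866;  7164 + 2866 = 10030;  18903 + 10030 = 28933
606 + 72 = 678;  2866 + 678 = 3544;  10030 + 3544 = 13574;  28933 + 13574 = 42507
678 + 72 = 750;  3544 + 750 = 4294;  13574 + 4294 = 17868;  42507 + 17868 = 60375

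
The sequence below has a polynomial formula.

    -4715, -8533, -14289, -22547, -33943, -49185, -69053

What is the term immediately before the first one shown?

-2343

D1: -3818, -5756, -8258, -11396, -15242, -19868
D2: -1938, -2502, -3138, -3846, -4626
D3: -564, -636, -708, -780
D4: -72, -72, -72
The fourth differences are constant at -72.
Work back: -564 + 72 = -492;  -1938 + 492 = -1446;  -3818 + 1446 = -2372;  -4715 + 2372 = -2343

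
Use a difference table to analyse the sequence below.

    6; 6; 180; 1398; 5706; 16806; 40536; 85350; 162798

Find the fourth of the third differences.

First differences: 0, 174, 1218, 4308, 11100, 23730, 44814, 77448
Second differences: 174, 1044, 3090, 6792, 12630, 21084, 32634
Third differences: 870, 2046, 3702, 5838, 8454, 11550
Fourth differences: 1176, 1656, 2136, 2616, 3096
Fifth differences: 480, 480, 480, 480

5838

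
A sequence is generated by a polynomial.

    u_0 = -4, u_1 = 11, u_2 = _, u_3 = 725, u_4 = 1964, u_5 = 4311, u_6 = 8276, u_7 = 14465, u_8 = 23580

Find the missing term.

180

Using the last 6 terms:
First differences: 1239, 2347, 3965, 6189, 9115
Second differences: 1108, 1618, 2224, 2926
Third differences: 510, 606, 702
Fourth differences: 96, 96
Constant fourth difference = 96.
Extend backward: 510 − 96 = 414;  1108 − 414 = 694;  1239 − 694 = 545;  725 − 545 = 180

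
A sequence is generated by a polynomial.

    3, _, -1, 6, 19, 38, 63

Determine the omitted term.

-2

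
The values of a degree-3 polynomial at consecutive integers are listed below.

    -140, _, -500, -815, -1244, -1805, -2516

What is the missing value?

-281

Using the last 5 terms:
-315  -429  -561  -711
-114  -132  -150
-18  -18
Constant third difference = -18.
Extend backward: -114 + 18 = -96;  -315 + 96 = -219;  -500 + 219 = -281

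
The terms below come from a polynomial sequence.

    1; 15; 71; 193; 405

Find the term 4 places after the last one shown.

14 , 56 , 122 , 212
42 , 66 , 90
24 , 24
The third differences are constant (24).
90 + 24 = 114;  212 + 114 = 326;  405 + 326 = 731
114 + 24 = 138;  326 + 138 = 464;  731 + 464 = 1195
138 + 24 = 162;  464 + 162 = 626;  1195 + 626 = 1821
162 + 24 = 186;  626 + 186 = 812;  1821 + 812 = 2633

2633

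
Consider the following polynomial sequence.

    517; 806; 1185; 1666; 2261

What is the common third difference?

12

Δ: 289, 379, 481, 595
Δ²: 90, 102, 114
Δ³: 12, 12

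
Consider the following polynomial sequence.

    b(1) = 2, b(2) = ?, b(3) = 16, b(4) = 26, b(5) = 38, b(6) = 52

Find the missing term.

8

Using the last 4 terms:
Δ: 10, 12, 14
Δ²: 2, 2
Constant second difference = 2.
Extend backward: 10 − 2 = 8;  16 − 8 = 8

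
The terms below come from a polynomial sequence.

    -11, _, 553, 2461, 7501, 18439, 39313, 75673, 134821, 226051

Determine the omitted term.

Using the last 8 terms:
D1: 1908, 5040, 10938, 20874, 36360, 59148, 91230
D2: 3132, 5898, 9936, 15486, 22788, 32082
D3: 2766, 4038, 5550, 7302, 9294
D4: 1272, 1512, 1752, 1992
D5: 240, 240, 240
Constant fifth difference = 240.
Extend backward: 1272 − 240 = 1032;  2766 − 1032 = 1734;  3132 − 1734 = 1398;  1908 − 1398 = 510;  553 − 510 = 43

43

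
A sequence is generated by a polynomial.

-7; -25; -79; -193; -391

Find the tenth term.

-3481

Δ: -18 , -54 , -114 , -198
Δ²: -36 , -60 , -84
Δ³: -24 , -24
Constant third difference = -24, so extend:
-84 − 24 = -108;  -198 − 108 = -306;  -391 − 306 = -697
-108 − 24 = -132;  -306 − 132 = -438;  -697 − 438 = -1135
-132 − 24 = -156;  -438 − 156 = -594;  -1135 − 594 = -1729
-156 − 24 = -180;  -594 − 180 = -774;  -1729 − 774 = -2503
-180 − 24 = -204;  -774 − 204 = -978;  -2503 − 978 = -3481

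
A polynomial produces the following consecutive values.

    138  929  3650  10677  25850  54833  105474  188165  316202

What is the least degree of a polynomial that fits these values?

791, 2721, 7027, 15173, 28983, 50641, 82691, 128037
1930, 4306, 8146, 13810, 21658, 32050, 45346
2376, 3840, 5664, 7848, 10392, 13296
1464, 1824, 2184, 2544, 2904
360, 360, 360, 360
The fifth differences are constant, so the polynomial has degree 5.

5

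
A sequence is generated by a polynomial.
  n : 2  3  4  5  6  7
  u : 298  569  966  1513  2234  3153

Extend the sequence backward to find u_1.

129

First differences: 271  397  547  721  919
Second differences: 126  150  174  198
Third differences: 24  24  24
The third differences are constant at 24.
Work back: 126 − 24 = 102;  271 − 102 = 169;  298 − 169 = 129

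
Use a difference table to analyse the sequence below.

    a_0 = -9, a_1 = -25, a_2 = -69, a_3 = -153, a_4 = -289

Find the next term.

-489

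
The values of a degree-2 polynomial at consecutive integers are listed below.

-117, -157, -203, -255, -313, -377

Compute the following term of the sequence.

First differences: -40 , -46 , -52 , -58 , -64
Second differences: -6 , -6 , -6 , -6
The second differences are constant (-6).
-64 − 6 = -70;  -377 − 70 = -447

-447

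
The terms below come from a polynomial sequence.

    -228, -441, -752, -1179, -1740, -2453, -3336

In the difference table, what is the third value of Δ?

D1: -213, -311, -427, -561, -713, -883
D2: -98, -116, -134, -152, -170
D3: -18, -18, -18, -18

-427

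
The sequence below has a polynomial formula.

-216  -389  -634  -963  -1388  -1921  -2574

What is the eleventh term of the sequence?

-6626

D1: -173  -245  -329  -425  -533  -653
D2: -72  -84  -96  -108  -120
D3: -12  -12  -12  -12
Constant third difference = -12, so extend:
-120 − 12 = -132;  -653 − 132 = -785;  -2574 − 785 = -3359
-132 − 12 = -144;  -785 − 144 = -929;  -3359 − 929 = -4288
-144 − 12 = -156;  -929 − 156 = -1085;  -4288 − 1085 = -5373
-156 − 12 = -168;  -1085 − 168 = -1253;  -5373 − 1253 = -6626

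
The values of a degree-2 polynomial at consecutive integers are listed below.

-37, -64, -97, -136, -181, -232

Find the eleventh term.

-577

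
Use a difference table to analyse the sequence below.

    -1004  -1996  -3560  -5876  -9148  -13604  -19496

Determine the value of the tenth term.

-992, -1564, -2316, -3272, -4456, -5892
-572, -752, -956, -1184, -1436
-180, -204, -228, -252
-24, -24, -24
Constant fourth difference = -24, so extend:
-252 − 24 = -276;  -1436 − 276 = -1712;  -5892 − 1712 = -7604;  -19496 − 7604 = -27100
-276 − 24 = -300;  -1712 − 300 = -2012;  -7604 − 2012 = -9616;  -27100 − 9616 = -36716
-300 − 24 = -324;  -2012 − 324 = -2336;  -9616 − 2336 = -11952;  -36716 − 11952 = -48668

-48668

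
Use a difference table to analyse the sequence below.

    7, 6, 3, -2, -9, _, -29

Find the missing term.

-18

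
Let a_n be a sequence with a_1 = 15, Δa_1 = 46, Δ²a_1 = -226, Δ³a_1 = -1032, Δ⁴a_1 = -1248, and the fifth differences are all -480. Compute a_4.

Build the table forward from the leading diagonal:
D5: -480, -480, -480, -480
D4: -1248, -1728, -2208, -2688
D3: -1032, -2280, -4008, -6216
D2: -226, -1258, -3538, -7546
D1: 46, -180, -1438, -4976
a: 15, 61, -119, -1557

-1557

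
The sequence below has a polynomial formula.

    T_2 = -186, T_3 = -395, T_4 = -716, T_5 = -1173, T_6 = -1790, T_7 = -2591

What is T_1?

D1: -209, -321, -457, -617, -801
D2: -112, -136, -160, -184
D3: -24, -24, -24
The third differences are constant at -24.
Work back: -112 + 24 = -88;  -209 + 88 = -121;  -186 + 121 = -65

-65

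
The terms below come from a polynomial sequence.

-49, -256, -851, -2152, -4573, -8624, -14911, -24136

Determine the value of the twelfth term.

Δ: -207, -595, -1301, -2421, -4051, -6287, -9225
Δ²: -388, -706, -1120, -1630, -2236, -2938
Δ³: -318, -414, -510, -606, -702
Δ⁴: -96, -96, -96, -96
Fourth differences constant at -96.
-702 − 96 = -798;  -2938 − 798 = -3736;  -9225 − 3736 = -12961;  -24136 − 12961 = -37097
-798 − 96 = -894;  -3736 − 894 = -4630;  -12961 − 4630 = -17591;  -37097 − 17591 = -54688
-894 − 96 = -990;  -4630 − 990 = -5620;  -17591 − 5620 = -23211;  -54688 − 23211 = -77899
-990 − 96 = -1086;  -5620 − 1086 = -6706;  -23211 − 6706 = -29917;  -77899 − 29917 = -107816

-107816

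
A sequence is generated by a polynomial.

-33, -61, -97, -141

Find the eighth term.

-397

Δ: -28  -36  -44
Δ²: -8  -8
The second differences are constant (-8).
-44 − 8 = -52;  -141 − 52 = -193
-52 − 8 = -60;  -193 − 60 = -253
-60 − 8 = -68;  -253 − 68 = -321
-68 − 8 = -76;  -321 − 76 = -397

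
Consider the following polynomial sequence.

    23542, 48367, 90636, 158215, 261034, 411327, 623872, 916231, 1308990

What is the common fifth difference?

240

First differences: 24825, 42269, 67579, 102819, 150293, 212545, 292359, 392759
Second differences: 17444, 25310, 35240, 47474, 62252, 79814, 100400
Third differences: 7866, 9930, 12234, 14778, 17562, 20586
Fourth differences: 2064, 2304, 2544, 2784, 3024
Fifth differences: 240, 240, 240, 240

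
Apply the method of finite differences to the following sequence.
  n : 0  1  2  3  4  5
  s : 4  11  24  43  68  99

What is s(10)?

344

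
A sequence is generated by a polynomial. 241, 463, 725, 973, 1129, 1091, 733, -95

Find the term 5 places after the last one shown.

-18215

222  262  248  156  -38  -358  -828
40  -14  -92  -194  -320  -470
-54  -78  -102  -126  -150
-24  -24  -24  -24
The fourth differences are constant (-24).
-150 − 24 = -174;  -470 − 174 = -644;  -828 − 644 = -1472;  -95 − 1472 = -1567
-174 − 24 = -198;  -644 − 198 = -842;  -1472 − 842 = -2314;  -1567 − 2314 = -3881
-198 − 24 = -222;  -842 − 222 = -1064;  -2314 − 1064 = -3378;  -3881 − 3378 = -7259
-222 − 24 = -246;  -1064 − 246 = -1310;  -3378 − 1310 = -4688;  -7259 − 4688 = -11947
-246 − 24 = -270;  -1310 − 270 = -1580;  -4688 − 1580 = -6268;  -11947 − 6268 = -18215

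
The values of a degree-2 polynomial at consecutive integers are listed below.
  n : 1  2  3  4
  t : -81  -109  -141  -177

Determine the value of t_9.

D1: -28, -32, -36
D2: -4, -4
The second differences are constant (-4).
-36 − 4 = -40;  -177 − 40 = -217
-40 − 4 = -44;  -217 − 44 = -261
-44 − 4 = -48;  -261 − 48 = -309
-48 − 4 = -52;  -309 − 52 = -361
-52 − 4 = -56;  -361 − 56 = -417

-417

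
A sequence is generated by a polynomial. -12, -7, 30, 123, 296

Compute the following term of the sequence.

Δ: 5, 37, 93, 173
Δ²: 32, 56, 80
Δ³: 24, 24
The third differences are constant (24).
80 + 24 = 104;  173 + 104 = 277;  296 + 277 = 573

573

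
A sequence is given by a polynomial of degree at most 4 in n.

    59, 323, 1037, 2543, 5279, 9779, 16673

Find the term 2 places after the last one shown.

Δ: 264  714  1506  2736  4500  6894
Δ²: 450  792  1230  1764  2394
Δ³: 342  438  534  630
Δ⁴: 96  96  96
The fourth differences are constant (96).
630 + 96 = 726;  2394 + 726 = 3120;  6894 + 3120 = 10014;  16673 + 10014 = 26687
726 + 96 = 822;  3120 + 822 = 3942;  10014 + 3942 = 13956;  26687 + 13956 = 40643

40643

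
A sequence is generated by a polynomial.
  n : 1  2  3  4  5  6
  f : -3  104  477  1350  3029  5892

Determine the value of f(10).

39264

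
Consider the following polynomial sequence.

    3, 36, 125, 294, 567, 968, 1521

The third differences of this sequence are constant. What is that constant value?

24

Δ: 33, 89, 169, 273, 401, 553
Δ²: 56, 80, 104, 128, 152
Δ³: 24, 24, 24, 24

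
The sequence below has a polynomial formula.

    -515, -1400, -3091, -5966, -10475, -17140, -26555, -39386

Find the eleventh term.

-106115

Δ: -885 , -1691 , -2875 , -4509 , -6665 , -9415 , -12831
Δ²: -806 , -1184 , -1634 , -2156 , -2750 , -3416
Δ³: -378 , -450 , -522 , -594 , -666
Δ⁴: -72 , -72 , -72 , -72
The fourth differences are constant (-72).
-666 − 72 = -738;  -3416 − 738 = -4154;  -12831 − 4154 = -16985;  -39386 − 16985 = -56371
-738 − 72 = -810;  -4154 − 810 = -4964;  -16985 − 4964 = -21949;  -56371 − 21949 = -78320
-810 − 72 = -882;  -4964 − 882 = -5846;  -21949 − 5846 = -27795;  -78320 − 27795 = -106115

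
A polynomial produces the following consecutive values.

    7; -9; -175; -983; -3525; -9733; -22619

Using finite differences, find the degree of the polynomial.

5

First differences: -16, -166, -808, -2542, -6208, -12886
Second differences: -150, -642, -1734, -3666, -6678
Third differences: -492, -1092, -1932, -3012
Fourth differences: -600, -840, -1080
Fifth differences: -240, -240
The fifth differences are constant, so the polynomial has degree 5.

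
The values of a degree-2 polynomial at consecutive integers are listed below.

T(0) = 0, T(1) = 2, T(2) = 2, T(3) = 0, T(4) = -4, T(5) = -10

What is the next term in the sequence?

-18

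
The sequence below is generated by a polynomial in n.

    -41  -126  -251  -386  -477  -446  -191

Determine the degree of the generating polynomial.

4

Δ: -85, -125, -135, -91, 31, 255
Δ²: -40, -10, 44, 122, 224
Δ³: 30, 54, 78, 102
Δ⁴: 24, 24, 24
The fourth differences are constant, so the polynomial has degree 4.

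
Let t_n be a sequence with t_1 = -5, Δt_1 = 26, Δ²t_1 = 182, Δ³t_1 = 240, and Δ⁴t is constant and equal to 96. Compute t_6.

4825

Build the table forward from the leading diagonal:
D4: 96, 96, 96, 96, 96, 96
D3: 240, 336, 432, 528, 624, 720
D2: 182, 422, 758, 1190, 1718, 2342
D1: 26, 208, 630, 1388, 2578, 4296
t: -5, 21, 229, 859, 2247, 4825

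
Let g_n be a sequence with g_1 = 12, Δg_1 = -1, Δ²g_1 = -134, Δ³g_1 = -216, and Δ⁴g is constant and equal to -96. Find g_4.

-609

Build the table forward from the leading diagonal:
Δ⁴: -96, -96, -96, -96
Δ³: -216, -312, -408, -504
Δ²: -134, -350, -662, -1070
Δ: -1, -135, -485, -1147
g: 12, 11, -124, -609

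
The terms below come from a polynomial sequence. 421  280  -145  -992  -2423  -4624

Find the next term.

-7805

Δ: -141, -425, -847, -1431, -2201
Δ²: -284, -422, -584, -770
Δ³: -138, -162, -186
Δ⁴: -24, -24
Constant fourth difference = -24, so extend:
-186 − 24 = -210;  -770 − 210 = -980;  -2201 − 980 = -3181;  -4624 − 3181 = -7805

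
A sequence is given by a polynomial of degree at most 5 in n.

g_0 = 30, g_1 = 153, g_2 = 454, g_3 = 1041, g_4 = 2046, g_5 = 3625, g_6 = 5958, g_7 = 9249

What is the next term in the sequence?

13726

Δ: 123  301  587  1005  1579  2333  3291
Δ²: 178  286  418  574  754  958
Δ³: 108  132  156  180  204
Δ⁴: 24  24  24  24
The fourth differences are constant (24).
204 + 24 = 228;  958 + 228 = 1186;  3291 + 1186 = 4477;  9249 + 4477 = 13726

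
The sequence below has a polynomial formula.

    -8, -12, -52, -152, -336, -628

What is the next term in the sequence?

First differences: -4 , -40 , -100 , -184 , -292
Second differences: -36 , -60 , -84 , -108
Third differences: -24 , -24 , -24
Third differences constant at -24.
-108 − 24 = -132;  -292 − 132 = -424;  -628 − 424 = -1052

-1052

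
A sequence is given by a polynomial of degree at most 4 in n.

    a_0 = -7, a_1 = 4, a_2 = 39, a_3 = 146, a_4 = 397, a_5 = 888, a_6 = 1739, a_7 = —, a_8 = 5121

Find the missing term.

3094

Using the first 7 terms:
D1: 11, 35, 107, 251, 491, 851
D2: 24, 72, 144, 240, 360
D3: 48, 72, 96, 120
D4: 24, 24, 24
Constant fourth difference = 24.
Extend forward: 120 + 24 = 144;  360 + 144 = 504;  851 + 504 = 1355;  1739 + 1355 = 3094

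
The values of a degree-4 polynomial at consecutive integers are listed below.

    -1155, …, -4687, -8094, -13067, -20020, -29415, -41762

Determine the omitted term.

-2480

Using the last 6 terms:
D1: -3407, -4973, -6953, -9395, -12347
D2: -1566, -1980, -2442, -2952
D3: -414, -462, -510
D4: -48, -48
Constant fourth difference = -48.
Extend backward: -414 + 48 = -366;  -1566 + 366 = -1200;  -3407 + 1200 = -2207;  -4687 + 2207 = -2480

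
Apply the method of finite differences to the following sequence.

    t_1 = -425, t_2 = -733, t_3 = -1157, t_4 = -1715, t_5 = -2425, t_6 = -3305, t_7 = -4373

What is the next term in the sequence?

-5647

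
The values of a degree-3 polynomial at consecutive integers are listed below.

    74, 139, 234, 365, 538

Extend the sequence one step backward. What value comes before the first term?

33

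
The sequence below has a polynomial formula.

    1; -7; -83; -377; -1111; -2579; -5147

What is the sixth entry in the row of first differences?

-2568

D1: -8, -76, -294, -734, -1468, -2568
D2: -68, -218, -440, -734, -1100
D3: -150, -222, -294, -366
D4: -72, -72, -72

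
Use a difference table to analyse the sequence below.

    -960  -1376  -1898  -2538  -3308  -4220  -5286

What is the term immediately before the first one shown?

-638

-416  -522  -640  -770  -912  -1066
-106  -118  -130  -142  -154
-12  -12  -12  -12
The third differences are constant at -12.
Work back: -106 + 12 = -94;  -416 + 94 = -322;  -960 + 322 = -638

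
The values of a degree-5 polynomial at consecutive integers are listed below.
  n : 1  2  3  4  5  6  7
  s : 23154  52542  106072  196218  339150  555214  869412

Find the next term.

29388, 53530, 90146, 142932, 216064, 314198
24142, 36616, 52786, 73132, 98134
12474, 16170, 20346, 25002
3696, 4176, 4656
480, 480
Fifth differences constant at 480.
4656 + 480 = 5136;  25002 + 5136 = 30138;  98134 + 30138 = 128272;  314198 + 128272 = 442470;  869412 + 442470 = 1311882

1311882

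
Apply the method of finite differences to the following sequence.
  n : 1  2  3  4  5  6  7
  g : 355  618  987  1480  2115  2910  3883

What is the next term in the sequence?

5052

First differences: 263  369  493  635  795  973
Second differences: 106  124  142  160  178
Third differences: 18  18  18  18
Third differences constant at 18.
178 + 18 = 196;  973 + 196 = 1169;  3883 + 1169 = 5052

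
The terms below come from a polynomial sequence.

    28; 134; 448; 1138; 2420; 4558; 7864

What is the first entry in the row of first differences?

First differences: 106, 314, 690, 1282, 2138, 3306
Second differences: 208, 376, 592, 856, 1168
Third differences: 168, 216, 264, 312
Fourth differences: 48, 48, 48

106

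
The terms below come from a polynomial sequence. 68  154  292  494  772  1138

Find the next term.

D1: 86, 138, 202, 278, 366
D2: 52, 64, 76, 88
D3: 12, 12, 12
The third differences are constant (12).
88 + 12 = 100;  366 + 100 = 466;  1138 + 466 = 1604

1604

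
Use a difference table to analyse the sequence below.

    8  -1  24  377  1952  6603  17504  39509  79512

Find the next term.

146807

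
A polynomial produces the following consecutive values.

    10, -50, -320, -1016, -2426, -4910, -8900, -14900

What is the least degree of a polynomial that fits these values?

4

D1: -60, -270, -696, -1410, -2484, -3990, -6000
D2: -210, -426, -714, -1074, -1506, -2010
D3: -216, -288, -360, -432, -504
D4: -72, -72, -72, -72
The fourth differences are constant, so the polynomial has degree 4.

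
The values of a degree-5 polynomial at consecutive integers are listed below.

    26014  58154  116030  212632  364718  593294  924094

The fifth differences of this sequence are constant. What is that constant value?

480

Δ: 32140, 57876, 96602, 152086, 228576, 330800
Δ²: 25736, 38726, 55484, 76490, 102224
Δ³: 12990, 16758, 21006, 25734
Δ⁴: 3768, 4248, 4728
Δ⁵: 480, 480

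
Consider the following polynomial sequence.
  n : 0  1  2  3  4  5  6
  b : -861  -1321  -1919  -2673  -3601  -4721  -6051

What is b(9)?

-11481

Δ: -460  -598  -754  -928  -1120  -1330
Δ²: -138  -156  -174  -192  -210
Δ³: -18  -18  -18  -18
Third differences constant at -18.
-210 − 18 = -228;  -1330 − 228 = -1558;  -6051 − 1558 = -7609
-228 − 18 = -246;  -1558 − 246 = -1804;  -7609 − 1804 = -9413
-246 − 18 = -264;  -1804 − 264 = -2068;  -9413 − 2068 = -11481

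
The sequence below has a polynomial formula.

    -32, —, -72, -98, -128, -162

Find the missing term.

-50

Using the last 4 terms:
First differences: -26  -30  -34
Second differences: -4  -4
Constant second difference = -4.
Extend backward: -26 + 4 = -22;  -72 + 22 = -50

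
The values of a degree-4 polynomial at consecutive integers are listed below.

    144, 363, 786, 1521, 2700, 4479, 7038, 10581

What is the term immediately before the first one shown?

First differences: 219  423  735  1179  1779  2559  3543
Second differences: 204  312  444  600  780  984
Third differences: 108  132  156  180  204
Fourth differences: 24  24  24  24
The fourth differences are constant at 24.
Work back: 108 − 24 = 84;  204 − 84 = 120;  219 − 120 = 99;  144 − 99 = 45

45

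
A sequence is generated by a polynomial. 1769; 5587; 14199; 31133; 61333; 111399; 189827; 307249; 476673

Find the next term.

713723

D1: 3818, 8612, 16934, 30200, 50066, 78428, 117422, 169424
D2: 4794, 8322, 13266, 19866, 28362, 38994, 52002
D3: 3528, 4944, 6600, 8496, 10632, 13008
D4: 1416, 1656, 1896, 2136, 2376
D5: 240, 240, 240, 240
Constant fifth difference = 240, so extend:
2376 + 240 = 2616;  13008 + 2616 = 15624;  52002 + 15624 = 67626;  169424 + 67626 = 237050;  476673 + 237050 = 713723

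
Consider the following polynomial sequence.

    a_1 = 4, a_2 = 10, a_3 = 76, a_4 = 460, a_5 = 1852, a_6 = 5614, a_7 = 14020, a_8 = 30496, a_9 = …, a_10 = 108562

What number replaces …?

59860

Using the first 8 terms:
D1: 6  66  384  1392  3762  8406  16476
D2: 60  318  1008  2370  4644  8070
D3: 258  690  1362  2274  3426
D4: 432  672  912  1152
D5: 240  240  240
Constant fifth difference = 240.
Extend forward: 1152 + 240 = 1392;  3426 + 1392 = 4818;  8070 + 4818 = 12888;  16476 + 12888 = 29364;  30496 + 29364 = 59860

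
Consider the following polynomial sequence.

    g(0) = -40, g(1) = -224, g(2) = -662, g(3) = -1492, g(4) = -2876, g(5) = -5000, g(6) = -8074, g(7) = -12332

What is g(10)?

-34910

D1: -184  -438  -830  -1384  -2124  -3074  -4258
D2: -254  -392  -554  -740  -950  -1184
D3: -138  -162  -186  -210  -234
D4: -24  -24  -24  -24
Constant fourth difference = -24, so extend:
-234 − 24 = -258;  -1184 − 258 = -1442;  -4258 − 1442 = -5700;  -12332 − 5700 = -18032
-258 − 24 = -282;  -1442 − 282 = -1724;  -5700 − 1724 = -7424;  -18032 − 7424 = -25456
-282 − 24 = -306;  -1724 − 306 = -2030;  -7424 − 2030 = -9454;  -25456 − 9454 = -34910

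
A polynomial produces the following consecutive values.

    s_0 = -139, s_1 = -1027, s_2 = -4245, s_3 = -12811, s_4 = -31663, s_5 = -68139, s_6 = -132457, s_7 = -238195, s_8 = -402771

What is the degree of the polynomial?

D1: -888, -3218, -8566, -18852, -36476, -64318, -105738, -164576
D2: -2330, -5348, -10286, -17624, -27842, -41420, -58838
D3: -3018, -4938, -7338, -10218, -13578, -17418
D4: -1920, -2400, -2880, -3360, -3840
D5: -480, -480, -480, -480
The fifth differences are constant, so the polynomial has degree 5.

5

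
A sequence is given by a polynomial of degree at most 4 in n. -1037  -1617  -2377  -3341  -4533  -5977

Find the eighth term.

First differences: -580 , -760 , -964 , -1192 , -1444
Second differences: -180 , -204 , -228 , -252
Third differences: -24 , -24 , -24
Constant third difference = -24, so extend:
-252 − 24 = -276;  -1444 − 276 = -1720;  -5977 − 1720 = -7697
-276 − 24 = -300;  -1720 − 300 = -2020;  -7697 − 2020 = -9717

-9717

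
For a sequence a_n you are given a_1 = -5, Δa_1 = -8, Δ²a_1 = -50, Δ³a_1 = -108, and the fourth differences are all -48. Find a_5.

Build the table forward from the leading diagonal:
Δ⁴: -48, -48, -48, -48, -48
Δ³: -108, -156, -204, -252, -300
Δ²: -50, -158, -314, -518, -770
Δ: -8, -58, -216, -530, -1048
a: -5, -13, -71, -287, -817

-817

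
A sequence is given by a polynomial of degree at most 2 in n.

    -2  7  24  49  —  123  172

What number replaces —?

Using the first 4 terms:
9  17  25
8  8
Constant second difference = 8.
Extend forward: 25 + 8 = 33;  49 + 33 = 82

82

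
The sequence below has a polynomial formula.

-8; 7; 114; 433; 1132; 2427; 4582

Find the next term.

7909

First differences: 15 , 107 , 319 , 699 , 1295 , 2155
Second differences: 92 , 212 , 380 , 596 , 860
Third differences: 120 , 168 , 216 , 264
Fourth differences: 48 , 48 , 48
Fourth differences constant at 48.
264 + 48 = 312;  860 + 312 = 1172;  2155 + 1172 = 3327;  4582 + 3327 = 7909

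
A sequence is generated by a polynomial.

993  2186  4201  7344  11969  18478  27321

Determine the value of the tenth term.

73074

Δ: 1193  2015  3143  4625  6509  8843
Δ²: 822  1128  1482  1884  2334
Δ³: 306  354  402  450
Δ⁴: 48  48  48
Fourth differences constant at 48.
450 + 48 = 498;  2334 + 498 = 2832;  8843 + 2832 = 11675;  27321 + 11675 = 38996
498 + 48 = 546;  2832 + 546 = 3378;  11675 + 3378 = 15053;  38996 + 15053 = 54049
546 + 48 = 594;  3378 + 594 = 3972;  15053 + 3972 = 19025;  54049 + 19025 = 73074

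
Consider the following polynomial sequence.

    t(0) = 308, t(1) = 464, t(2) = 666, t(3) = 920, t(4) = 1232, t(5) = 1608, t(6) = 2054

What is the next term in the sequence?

2576

D1: 156, 202, 254, 312, 376, 446
D2: 46, 52, 58, 64, 70
D3: 6, 6, 6, 6
Third differences constant at 6.
70 + 6 = 76;  446 + 76 = 522;  2054 + 522 = 2576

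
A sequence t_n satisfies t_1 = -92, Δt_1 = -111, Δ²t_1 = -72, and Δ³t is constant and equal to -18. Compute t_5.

Build the table forward from the leading diagonal:
D3: -18, -18, -18, -18, -18
D2: -72, -90, -108, -126, -144
D1: -111, -183, -273, -381, -507
t: -92, -203, -386, -659, -1040

-1040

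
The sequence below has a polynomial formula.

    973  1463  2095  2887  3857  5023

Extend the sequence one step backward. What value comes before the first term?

607

D1: 490  632  792  970  1166
D2: 142  160  178  196
D3: 18  18  18
The third differences are constant at 18.
Work back: 142 − 18 = 124;  490 − 124 = 366;  973 − 366 = 607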